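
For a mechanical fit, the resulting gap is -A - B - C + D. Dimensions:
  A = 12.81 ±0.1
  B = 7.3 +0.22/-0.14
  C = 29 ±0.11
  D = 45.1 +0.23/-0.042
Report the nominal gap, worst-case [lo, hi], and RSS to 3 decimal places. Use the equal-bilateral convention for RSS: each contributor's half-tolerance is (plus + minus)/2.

Stack each dimension's contribution:
  -A: nom -12.810 → Σnom=-12.810; wc +0.100/-0.100 → slack +0.100/-0.100; half-tol=0.100, Σhalf²=0.010000
  -B: nom -7.300 → Σnom=-20.110; wc +0.140/-0.220 → slack +0.240/-0.320; half-tol=0.180, Σhalf²=0.042400
  -C: nom -29.000 → Σnom=-49.110; wc +0.110/-0.110 → slack +0.350/-0.430; half-tol=0.110, Σhalf²=0.054500
  +D: nom +45.100 → Σnom=-4.010; wc +0.230/-0.042 → slack +0.580/-0.472; half-tol=0.136, Σhalf²=0.072996
Nominal = -4.010. Worst-case = [-4.010 - 0.472, -4.010 + 0.580] = [-4.482, -3.430]. RSS = √0.072996 = 0.270.

nominal=-4.010 wc=[-4.482,-3.430] rss=0.270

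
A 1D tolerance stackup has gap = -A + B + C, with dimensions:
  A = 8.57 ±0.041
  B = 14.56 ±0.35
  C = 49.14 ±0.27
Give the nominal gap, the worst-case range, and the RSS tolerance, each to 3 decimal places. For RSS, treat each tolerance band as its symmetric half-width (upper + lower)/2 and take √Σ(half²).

Stack each dimension's contribution:
  -A: nom -8.570 → Σnom=-8.570; wc +0.041/-0.041 → slack +0.041/-0.041; half-tol=0.041, Σhalf²=0.001681
  +B: nom +14.560 → Σnom=5.990; wc +0.350/-0.350 → slack +0.391/-0.391; half-tol=0.350, Σhalf²=0.124181
  +C: nom +49.140 → Σnom=55.130; wc +0.270/-0.270 → slack +0.661/-0.661; half-tol=0.270, Σhalf²=0.197081
Nominal = 55.130. Worst-case = [55.130 - 0.661, 55.130 + 0.661] = [54.469, 55.791]. RSS = √0.197081 = 0.444.

nominal=55.130 wc=[54.469,55.791] rss=0.444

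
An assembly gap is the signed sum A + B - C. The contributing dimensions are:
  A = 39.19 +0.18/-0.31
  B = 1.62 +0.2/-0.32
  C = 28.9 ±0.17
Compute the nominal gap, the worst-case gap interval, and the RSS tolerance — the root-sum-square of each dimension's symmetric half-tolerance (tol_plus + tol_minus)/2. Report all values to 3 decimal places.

nominal=11.910 wc=[11.110,12.460] rss=0.396

Stack each dimension's contribution:
  +A: nom +39.190 → Σnom=39.190; wc +0.180/-0.310 → slack +0.180/-0.310; half-tol=0.245, Σhalf²=0.060025
  +B: nom +1.620 → Σnom=40.810; wc +0.200/-0.320 → slack +0.380/-0.630; half-tol=0.260, Σhalf²=0.127625
  -C: nom -28.900 → Σnom=11.910; wc +0.170/-0.170 → slack +0.550/-0.800; half-tol=0.170, Σhalf²=0.156525
Nominal = 11.910. Worst-case = [11.910 - 0.800, 11.910 + 0.550] = [11.110, 12.460]. RSS = √0.156525 = 0.396.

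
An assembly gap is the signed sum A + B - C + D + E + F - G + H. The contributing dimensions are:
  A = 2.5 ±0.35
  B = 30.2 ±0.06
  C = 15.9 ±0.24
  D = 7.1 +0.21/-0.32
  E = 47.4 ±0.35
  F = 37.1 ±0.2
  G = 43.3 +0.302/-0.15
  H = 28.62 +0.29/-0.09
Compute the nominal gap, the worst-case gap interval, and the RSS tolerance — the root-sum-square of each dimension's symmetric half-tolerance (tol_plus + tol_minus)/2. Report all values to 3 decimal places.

nominal=93.720 wc=[91.808,95.570] rss=0.710

Stack each dimension's contribution:
  +A: nom +2.500 → Σnom=2.500; wc +0.350/-0.350 → slack +0.350/-0.350; half-tol=0.350, Σhalf²=0.122500
  +B: nom +30.200 → Σnom=32.700; wc +0.060/-0.060 → slack +0.410/-0.410; half-tol=0.060, Σhalf²=0.126100
  -C: nom -15.900 → Σnom=16.800; wc +0.240/-0.240 → slack +0.650/-0.650; half-tol=0.240, Σhalf²=0.183700
  +D: nom +7.100 → Σnom=23.900; wc +0.210/-0.320 → slack +0.860/-0.970; half-tol=0.265, Σhalf²=0.253925
  +E: nom +47.400 → Σnom=71.300; wc +0.350/-0.350 → slack +1.210/-1.320; half-tol=0.350, Σhalf²=0.376425
  +F: nom +37.100 → Σnom=108.400; wc +0.200/-0.200 → slack +1.410/-1.520; half-tol=0.200, Σhalf²=0.416425
  -G: nom -43.300 → Σnom=65.100; wc +0.150/-0.302 → slack +1.560/-1.822; half-tol=0.226, Σhalf²=0.467501
  +H: nom +28.620 → Σnom=93.720; wc +0.290/-0.090 → slack +1.850/-1.912; half-tol=0.190, Σhalf²=0.503601
Nominal = 93.720. Worst-case = [93.720 - 1.912, 93.720 + 1.850] = [91.808, 95.570]. RSS = √0.503601 = 0.710.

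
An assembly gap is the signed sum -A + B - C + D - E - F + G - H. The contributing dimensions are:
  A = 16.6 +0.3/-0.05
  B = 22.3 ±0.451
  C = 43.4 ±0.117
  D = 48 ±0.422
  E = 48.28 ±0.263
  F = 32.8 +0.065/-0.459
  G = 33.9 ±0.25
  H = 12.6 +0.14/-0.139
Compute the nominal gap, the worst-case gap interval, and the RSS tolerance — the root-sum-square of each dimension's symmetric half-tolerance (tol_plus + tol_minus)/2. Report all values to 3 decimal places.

Stack each dimension's contribution:
  -A: nom -16.600 → Σnom=-16.600; wc +0.050/-0.300 → slack +0.050/-0.300; half-tol=0.175, Σhalf²=0.030625
  +B: nom +22.300 → Σnom=5.700; wc +0.451/-0.451 → slack +0.501/-0.751; half-tol=0.451, Σhalf²=0.234026
  -C: nom -43.400 → Σnom=-37.700; wc +0.117/-0.117 → slack +0.618/-0.868; half-tol=0.117, Σhalf²=0.247715
  +D: nom +48.000 → Σnom=10.300; wc +0.422/-0.422 → slack +1.040/-1.290; half-tol=0.422, Σhalf²=0.425799
  -E: nom -48.280 → Σnom=-37.980; wc +0.263/-0.263 → slack +1.303/-1.553; half-tol=0.263, Σhalf²=0.494968
  -F: nom -32.800 → Σnom=-70.780; wc +0.459/-0.065 → slack +1.762/-1.618; half-tol=0.262, Σhalf²=0.563612
  +G: nom +33.900 → Σnom=-36.880; wc +0.250/-0.250 → slack +2.012/-1.868; half-tol=0.250, Σhalf²=0.626112
  -H: nom -12.600 → Σnom=-49.480; wc +0.139/-0.140 → slack +2.151/-2.008; half-tol=0.140, Σhalf²=0.645572
Nominal = -49.480. Worst-case = [-49.480 - 2.008, -49.480 + 2.151] = [-51.488, -47.329]. RSS = √0.645572 = 0.803.

nominal=-49.480 wc=[-51.488,-47.329] rss=0.803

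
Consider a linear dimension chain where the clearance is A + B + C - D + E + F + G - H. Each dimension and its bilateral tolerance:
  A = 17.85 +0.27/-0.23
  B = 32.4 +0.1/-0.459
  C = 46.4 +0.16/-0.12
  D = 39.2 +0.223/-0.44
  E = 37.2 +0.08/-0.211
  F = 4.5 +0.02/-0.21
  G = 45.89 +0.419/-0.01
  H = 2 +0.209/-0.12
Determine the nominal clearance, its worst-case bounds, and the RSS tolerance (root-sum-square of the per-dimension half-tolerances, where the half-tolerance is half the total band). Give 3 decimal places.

nominal=143.040 wc=[141.368,144.649] rss=0.614

Stack each dimension's contribution:
  +A: nom +17.850 → Σnom=17.850; wc +0.270/-0.230 → slack +0.270/-0.230; half-tol=0.250, Σhalf²=0.062500
  +B: nom +32.400 → Σnom=50.250; wc +0.100/-0.459 → slack +0.370/-0.689; half-tol=0.280, Σhalf²=0.140620
  +C: nom +46.400 → Σnom=96.650; wc +0.160/-0.120 → slack +0.530/-0.809; half-tol=0.140, Σhalf²=0.160220
  -D: nom -39.200 → Σnom=57.450; wc +0.440/-0.223 → slack +0.970/-1.032; half-tol=0.332, Σhalf²=0.270113
  +E: nom +37.200 → Σnom=94.650; wc +0.080/-0.211 → slack +1.050/-1.243; half-tol=0.145, Σhalf²=0.291283
  +F: nom +4.500 → Σnom=99.150; wc +0.020/-0.210 → slack +1.070/-1.453; half-tol=0.115, Σhalf²=0.304508
  +G: nom +45.890 → Σnom=145.040; wc +0.419/-0.010 → slack +1.489/-1.463; half-tol=0.214, Σhalf²=0.350518
  -H: nom -2.000 → Σnom=143.040; wc +0.120/-0.209 → slack +1.609/-1.672; half-tol=0.164, Σhalf²=0.377578
Nominal = 143.040. Worst-case = [143.040 - 1.672, 143.040 + 1.609] = [141.368, 144.649]. RSS = √0.377578 = 0.614.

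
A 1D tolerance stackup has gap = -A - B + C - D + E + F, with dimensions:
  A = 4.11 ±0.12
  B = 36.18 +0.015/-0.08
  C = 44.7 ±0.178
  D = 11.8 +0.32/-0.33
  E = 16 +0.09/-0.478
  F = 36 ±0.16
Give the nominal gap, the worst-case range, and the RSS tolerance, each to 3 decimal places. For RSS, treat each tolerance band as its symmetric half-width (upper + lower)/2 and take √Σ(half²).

nominal=44.610 wc=[43.339,45.568] rss=0.510

Stack each dimension's contribution:
  -A: nom -4.110 → Σnom=-4.110; wc +0.120/-0.120 → slack +0.120/-0.120; half-tol=0.120, Σhalf²=0.014400
  -B: nom -36.180 → Σnom=-40.290; wc +0.080/-0.015 → slack +0.200/-0.135; half-tol=0.048, Σhalf²=0.016656
  +C: nom +44.700 → Σnom=4.410; wc +0.178/-0.178 → slack +0.378/-0.313; half-tol=0.178, Σhalf²=0.048340
  -D: nom -11.800 → Σnom=-7.390; wc +0.330/-0.320 → slack +0.708/-0.633; half-tol=0.325, Σhalf²=0.153965
  +E: nom +16.000 → Σnom=8.610; wc +0.090/-0.478 → slack +0.798/-1.111; half-tol=0.284, Σhalf²=0.234621
  +F: nom +36.000 → Σnom=44.610; wc +0.160/-0.160 → slack +0.958/-1.271; half-tol=0.160, Σhalf²=0.260221
Nominal = 44.610. Worst-case = [44.610 - 1.271, 44.610 + 0.958] = [43.339, 45.568]. RSS = √0.260221 = 0.510.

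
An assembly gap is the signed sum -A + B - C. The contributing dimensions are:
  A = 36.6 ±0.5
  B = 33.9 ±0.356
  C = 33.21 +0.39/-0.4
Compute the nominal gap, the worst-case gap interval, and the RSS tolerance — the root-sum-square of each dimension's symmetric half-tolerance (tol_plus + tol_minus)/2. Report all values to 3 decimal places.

Stack each dimension's contribution:
  -A: nom -36.600 → Σnom=-36.600; wc +0.500/-0.500 → slack +0.500/-0.500; half-tol=0.500, Σhalf²=0.250000
  +B: nom +33.900 → Σnom=-2.700; wc +0.356/-0.356 → slack +0.856/-0.856; half-tol=0.356, Σhalf²=0.376736
  -C: nom -33.210 → Σnom=-35.910; wc +0.400/-0.390 → slack +1.256/-1.246; half-tol=0.395, Σhalf²=0.532761
Nominal = -35.910. Worst-case = [-35.910 - 1.246, -35.910 + 1.256] = [-37.156, -34.654]. RSS = √0.532761 = 0.730.

nominal=-35.910 wc=[-37.156,-34.654] rss=0.730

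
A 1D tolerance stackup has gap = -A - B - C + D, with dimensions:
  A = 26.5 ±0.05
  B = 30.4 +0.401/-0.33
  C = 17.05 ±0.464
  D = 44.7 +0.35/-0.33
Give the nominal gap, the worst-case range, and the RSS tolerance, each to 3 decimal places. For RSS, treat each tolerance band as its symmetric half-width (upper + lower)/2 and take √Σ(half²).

Stack each dimension's contribution:
  -A: nom -26.500 → Σnom=-26.500; wc +0.050/-0.050 → slack +0.050/-0.050; half-tol=0.050, Σhalf²=0.002500
  -B: nom -30.400 → Σnom=-56.900; wc +0.330/-0.401 → slack +0.380/-0.451; half-tol=0.366, Σhalf²=0.136090
  -C: nom -17.050 → Σnom=-73.950; wc +0.464/-0.464 → slack +0.844/-0.915; half-tol=0.464, Σhalf²=0.351386
  +D: nom +44.700 → Σnom=-29.250; wc +0.350/-0.330 → slack +1.194/-1.245; half-tol=0.340, Σhalf²=0.466986
Nominal = -29.250. Worst-case = [-29.250 - 1.245, -29.250 + 1.194] = [-30.495, -28.056]. RSS = √0.466986 = 0.683.

nominal=-29.250 wc=[-30.495,-28.056] rss=0.683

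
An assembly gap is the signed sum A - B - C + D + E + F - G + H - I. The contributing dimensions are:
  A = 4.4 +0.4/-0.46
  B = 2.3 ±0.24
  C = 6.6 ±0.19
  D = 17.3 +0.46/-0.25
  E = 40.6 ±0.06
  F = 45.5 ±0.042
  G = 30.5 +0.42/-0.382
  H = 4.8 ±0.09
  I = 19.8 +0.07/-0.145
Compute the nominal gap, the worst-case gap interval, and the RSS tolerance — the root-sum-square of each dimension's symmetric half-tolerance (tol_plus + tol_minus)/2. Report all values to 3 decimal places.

nominal=53.400 wc=[51.578,55.409] rss=0.768

Stack each dimension's contribution:
  +A: nom +4.400 → Σnom=4.400; wc +0.400/-0.460 → slack +0.400/-0.460; half-tol=0.430, Σhalf²=0.184900
  -B: nom -2.300 → Σnom=2.100; wc +0.240/-0.240 → slack +0.640/-0.700; half-tol=0.240, Σhalf²=0.242500
  -C: nom -6.600 → Σnom=-4.500; wc +0.190/-0.190 → slack +0.830/-0.890; half-tol=0.190, Σhalf²=0.278600
  +D: nom +17.300 → Σnom=12.800; wc +0.460/-0.250 → slack +1.290/-1.140; half-tol=0.355, Σhalf²=0.404625
  +E: nom +40.600 → Σnom=53.400; wc +0.060/-0.060 → slack +1.350/-1.200; half-tol=0.060, Σhalf²=0.408225
  +F: nom +45.500 → Σnom=98.900; wc +0.042/-0.042 → slack +1.392/-1.242; half-tol=0.042, Σhalf²=0.409989
  -G: nom -30.500 → Σnom=68.400; wc +0.382/-0.420 → slack +1.774/-1.662; half-tol=0.401, Σhalf²=0.570790
  +H: nom +4.800 → Σnom=73.200; wc +0.090/-0.090 → slack +1.864/-1.752; half-tol=0.090, Σhalf²=0.578890
  -I: nom -19.800 → Σnom=53.400; wc +0.145/-0.070 → slack +2.009/-1.822; half-tol=0.107, Σhalf²=0.590446
Nominal = 53.400. Worst-case = [53.400 - 1.822, 53.400 + 2.009] = [51.578, 55.409]. RSS = √0.590446 = 0.768.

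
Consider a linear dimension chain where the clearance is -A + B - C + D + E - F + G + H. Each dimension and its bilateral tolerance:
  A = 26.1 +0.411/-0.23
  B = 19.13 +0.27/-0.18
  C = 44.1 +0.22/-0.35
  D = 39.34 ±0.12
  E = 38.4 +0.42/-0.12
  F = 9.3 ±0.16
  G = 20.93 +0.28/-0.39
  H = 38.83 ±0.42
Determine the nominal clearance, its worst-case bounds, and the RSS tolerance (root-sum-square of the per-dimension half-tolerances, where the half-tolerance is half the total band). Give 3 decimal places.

nominal=77.130 wc=[75.109,79.380] rss=0.798

Stack each dimension's contribution:
  -A: nom -26.100 → Σnom=-26.100; wc +0.230/-0.411 → slack +0.230/-0.411; half-tol=0.321, Σhalf²=0.102720
  +B: nom +19.130 → Σnom=-6.970; wc +0.270/-0.180 → slack +0.500/-0.591; half-tol=0.225, Σhalf²=0.153345
  -C: nom -44.100 → Σnom=-51.070; wc +0.350/-0.220 → slack +0.850/-0.811; half-tol=0.285, Σhalf²=0.234570
  +D: nom +39.340 → Σnom=-11.730; wc +0.120/-0.120 → slack +0.970/-0.931; half-tol=0.120, Σhalf²=0.248970
  +E: nom +38.400 → Σnom=26.670; wc +0.420/-0.120 → slack +1.390/-1.051; half-tol=0.270, Σhalf²=0.321870
  -F: nom -9.300 → Σnom=17.370; wc +0.160/-0.160 → slack +1.550/-1.211; half-tol=0.160, Σhalf²=0.347470
  +G: nom +20.930 → Σnom=38.300; wc +0.280/-0.390 → slack +1.830/-1.601; half-tol=0.335, Σhalf²=0.459695
  +H: nom +38.830 → Σnom=77.130; wc +0.420/-0.420 → slack +2.250/-2.021; half-tol=0.420, Σhalf²=0.636095
Nominal = 77.130. Worst-case = [77.130 - 2.021, 77.130 + 2.250] = [75.109, 79.380]. RSS = √0.636095 = 0.798.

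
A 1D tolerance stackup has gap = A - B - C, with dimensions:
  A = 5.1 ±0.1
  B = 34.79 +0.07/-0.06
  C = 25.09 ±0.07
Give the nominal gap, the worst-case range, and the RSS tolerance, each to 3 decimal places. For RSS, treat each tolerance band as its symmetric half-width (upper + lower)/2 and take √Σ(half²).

nominal=-54.780 wc=[-55.020,-54.550] rss=0.138

Stack each dimension's contribution:
  +A: nom +5.100 → Σnom=5.100; wc +0.100/-0.100 → slack +0.100/-0.100; half-tol=0.100, Σhalf²=0.010000
  -B: nom -34.790 → Σnom=-29.690; wc +0.060/-0.070 → slack +0.160/-0.170; half-tol=0.065, Σhalf²=0.014225
  -C: nom -25.090 → Σnom=-54.780; wc +0.070/-0.070 → slack +0.230/-0.240; half-tol=0.070, Σhalf²=0.019125
Nominal = -54.780. Worst-case = [-54.780 - 0.240, -54.780 + 0.230] = [-55.020, -54.550]. RSS = √0.019125 = 0.138.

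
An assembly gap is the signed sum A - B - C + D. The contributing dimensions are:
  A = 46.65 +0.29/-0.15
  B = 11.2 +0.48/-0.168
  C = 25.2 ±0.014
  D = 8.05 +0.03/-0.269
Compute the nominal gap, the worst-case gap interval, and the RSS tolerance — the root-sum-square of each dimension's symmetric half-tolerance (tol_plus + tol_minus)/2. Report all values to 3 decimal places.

nominal=18.300 wc=[17.387,18.802] rss=0.419

Stack each dimension's contribution:
  +A: nom +46.650 → Σnom=46.650; wc +0.290/-0.150 → slack +0.290/-0.150; half-tol=0.220, Σhalf²=0.048400
  -B: nom -11.200 → Σnom=35.450; wc +0.168/-0.480 → slack +0.458/-0.630; half-tol=0.324, Σhalf²=0.153376
  -C: nom -25.200 → Σnom=10.250; wc +0.014/-0.014 → slack +0.472/-0.644; half-tol=0.014, Σhalf²=0.153572
  +D: nom +8.050 → Σnom=18.300; wc +0.030/-0.269 → slack +0.502/-0.913; half-tol=0.150, Σhalf²=0.175922
Nominal = 18.300. Worst-case = [18.300 - 0.913, 18.300 + 0.502] = [17.387, 18.802]. RSS = √0.175922 = 0.419.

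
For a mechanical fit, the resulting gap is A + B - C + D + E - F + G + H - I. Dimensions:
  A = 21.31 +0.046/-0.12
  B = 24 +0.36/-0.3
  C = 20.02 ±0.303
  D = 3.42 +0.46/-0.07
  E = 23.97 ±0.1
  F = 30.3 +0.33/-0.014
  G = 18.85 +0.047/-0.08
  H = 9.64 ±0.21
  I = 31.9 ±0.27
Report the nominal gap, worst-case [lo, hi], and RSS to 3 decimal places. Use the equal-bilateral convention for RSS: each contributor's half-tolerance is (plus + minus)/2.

Stack each dimension's contribution:
  +A: nom +21.310 → Σnom=21.310; wc +0.046/-0.120 → slack +0.046/-0.120; half-tol=0.083, Σhalf²=0.006889
  +B: nom +24.000 → Σnom=45.310; wc +0.360/-0.300 → slack +0.406/-0.420; half-tol=0.330, Σhalf²=0.115789
  -C: nom -20.020 → Σnom=25.290; wc +0.303/-0.303 → slack +0.709/-0.723; half-tol=0.303, Σhalf²=0.207598
  +D: nom +3.420 → Σnom=28.710; wc +0.460/-0.070 → slack +1.169/-0.793; half-tol=0.265, Σhalf²=0.277823
  +E: nom +23.970 → Σnom=52.680; wc +0.100/-0.100 → slack +1.269/-0.893; half-tol=0.100, Σhalf²=0.287823
  -F: nom -30.300 → Σnom=22.380; wc +0.014/-0.330 → slack +1.283/-1.223; half-tol=0.172, Σhalf²=0.317407
  +G: nom +18.850 → Σnom=41.230; wc +0.047/-0.080 → slack +1.330/-1.303; half-tol=0.064, Σhalf²=0.321439
  +H: nom +9.640 → Σnom=50.870; wc +0.210/-0.210 → slack +1.540/-1.513; half-tol=0.210, Σhalf²=0.365539
  -I: nom -31.900 → Σnom=18.970; wc +0.270/-0.270 → slack +1.810/-1.783; half-tol=0.270, Σhalf²=0.438439
Nominal = 18.970. Worst-case = [18.970 - 1.783, 18.970 + 1.810] = [17.187, 20.780]. RSS = √0.438439 = 0.662.

nominal=18.970 wc=[17.187,20.780] rss=0.662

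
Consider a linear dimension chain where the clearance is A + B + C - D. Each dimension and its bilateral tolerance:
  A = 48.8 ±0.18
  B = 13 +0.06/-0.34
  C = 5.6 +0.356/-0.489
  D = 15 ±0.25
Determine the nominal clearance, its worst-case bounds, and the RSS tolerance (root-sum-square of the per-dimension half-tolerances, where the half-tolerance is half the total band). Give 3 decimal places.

Stack each dimension's contribution:
  +A: nom +48.800 → Σnom=48.800; wc +0.180/-0.180 → slack +0.180/-0.180; half-tol=0.180, Σhalf²=0.032400
  +B: nom +13.000 → Σnom=61.800; wc +0.060/-0.340 → slack +0.240/-0.520; half-tol=0.200, Σhalf²=0.072400
  +C: nom +5.600 → Σnom=67.400; wc +0.356/-0.489 → slack +0.596/-1.009; half-tol=0.422, Σhalf²=0.250906
  -D: nom -15.000 → Σnom=52.400; wc +0.250/-0.250 → slack +0.846/-1.259; half-tol=0.250, Σhalf²=0.313406
Nominal = 52.400. Worst-case = [52.400 - 1.259, 52.400 + 0.846] = [51.141, 53.246]. RSS = √0.313406 = 0.560.

nominal=52.400 wc=[51.141,53.246] rss=0.560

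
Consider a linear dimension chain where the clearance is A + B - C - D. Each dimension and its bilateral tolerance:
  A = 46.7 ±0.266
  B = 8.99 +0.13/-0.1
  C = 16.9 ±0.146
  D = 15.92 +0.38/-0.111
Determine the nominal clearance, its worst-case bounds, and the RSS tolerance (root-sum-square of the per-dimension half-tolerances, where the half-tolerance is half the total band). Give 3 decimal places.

Stack each dimension's contribution:
  +A: nom +46.700 → Σnom=46.700; wc +0.266/-0.266 → slack +0.266/-0.266; half-tol=0.266, Σhalf²=0.070756
  +B: nom +8.990 → Σnom=55.690; wc +0.130/-0.100 → slack +0.396/-0.366; half-tol=0.115, Σhalf²=0.083981
  -C: nom -16.900 → Σnom=38.790; wc +0.146/-0.146 → slack +0.542/-0.512; half-tol=0.146, Σhalf²=0.105297
  -D: nom -15.920 → Σnom=22.870; wc +0.111/-0.380 → slack +0.653/-0.892; half-tol=0.245, Σhalf²=0.165567
Nominal = 22.870. Worst-case = [22.870 - 0.892, 22.870 + 0.653] = [21.978, 23.523]. RSS = √0.165567 = 0.407.

nominal=22.870 wc=[21.978,23.523] rss=0.407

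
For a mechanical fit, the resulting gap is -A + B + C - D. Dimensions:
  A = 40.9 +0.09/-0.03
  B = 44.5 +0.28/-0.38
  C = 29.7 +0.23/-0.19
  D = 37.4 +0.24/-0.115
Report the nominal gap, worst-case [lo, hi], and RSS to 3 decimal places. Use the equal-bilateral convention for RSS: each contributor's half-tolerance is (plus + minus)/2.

nominal=-4.100 wc=[-5.000,-3.445] rss=0.434

Stack each dimension's contribution:
  -A: nom -40.900 → Σnom=-40.900; wc +0.030/-0.090 → slack +0.030/-0.090; half-tol=0.060, Σhalf²=0.003600
  +B: nom +44.500 → Σnom=3.600; wc +0.280/-0.380 → slack +0.310/-0.470; half-tol=0.330, Σhalf²=0.112500
  +C: nom +29.700 → Σnom=33.300; wc +0.230/-0.190 → slack +0.540/-0.660; half-tol=0.210, Σhalf²=0.156600
  -D: nom -37.400 → Σnom=-4.100; wc +0.115/-0.240 → slack +0.655/-0.900; half-tol=0.177, Σhalf²=0.188106
Nominal = -4.100. Worst-case = [-4.100 - 0.900, -4.100 + 0.655] = [-5.000, -3.445]. RSS = √0.188106 = 0.434.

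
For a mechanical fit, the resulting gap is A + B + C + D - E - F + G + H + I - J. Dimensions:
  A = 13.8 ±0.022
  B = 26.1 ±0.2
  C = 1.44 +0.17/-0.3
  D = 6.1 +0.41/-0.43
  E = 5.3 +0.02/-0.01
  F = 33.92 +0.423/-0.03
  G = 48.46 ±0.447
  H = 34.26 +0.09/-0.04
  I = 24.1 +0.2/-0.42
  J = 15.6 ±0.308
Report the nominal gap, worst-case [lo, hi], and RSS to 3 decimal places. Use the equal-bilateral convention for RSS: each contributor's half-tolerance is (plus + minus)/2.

Stack each dimension's contribution:
  +A: nom +13.800 → Σnom=13.800; wc +0.022/-0.022 → slack +0.022/-0.022; half-tol=0.022, Σhalf²=0.000484
  +B: nom +26.100 → Σnom=39.900; wc +0.200/-0.200 → slack +0.222/-0.222; half-tol=0.200, Σhalf²=0.040484
  +C: nom +1.440 → Σnom=41.340; wc +0.170/-0.300 → slack +0.392/-0.522; half-tol=0.235, Σhalf²=0.095709
  +D: nom +6.100 → Σnom=47.440; wc +0.410/-0.430 → slack +0.802/-0.952; half-tol=0.420, Σhalf²=0.272109
  -E: nom -5.300 → Σnom=42.140; wc +0.010/-0.020 → slack +0.812/-0.972; half-tol=0.015, Σhalf²=0.272334
  -F: nom -33.920 → Σnom=8.220; wc +0.030/-0.423 → slack +0.842/-1.395; half-tol=0.226, Σhalf²=0.323636
  +G: nom +48.460 → Σnom=56.680; wc +0.447/-0.447 → slack +1.289/-1.842; half-tol=0.447, Σhalf²=0.523445
  +H: nom +34.260 → Σnom=90.940; wc +0.090/-0.040 → slack +1.379/-1.882; half-tol=0.065, Σhalf²=0.527670
  +I: nom +24.100 → Σnom=115.040; wc +0.200/-0.420 → slack +1.579/-2.302; half-tol=0.310, Σhalf²=0.623770
  -J: nom -15.600 → Σnom=99.440; wc +0.308/-0.308 → slack +1.887/-2.610; half-tol=0.308, Σhalf²=0.718634
Nominal = 99.440. Worst-case = [99.440 - 2.610, 99.440 + 1.887] = [96.830, 101.327]. RSS = √0.718634 = 0.848.

nominal=99.440 wc=[96.830,101.327] rss=0.848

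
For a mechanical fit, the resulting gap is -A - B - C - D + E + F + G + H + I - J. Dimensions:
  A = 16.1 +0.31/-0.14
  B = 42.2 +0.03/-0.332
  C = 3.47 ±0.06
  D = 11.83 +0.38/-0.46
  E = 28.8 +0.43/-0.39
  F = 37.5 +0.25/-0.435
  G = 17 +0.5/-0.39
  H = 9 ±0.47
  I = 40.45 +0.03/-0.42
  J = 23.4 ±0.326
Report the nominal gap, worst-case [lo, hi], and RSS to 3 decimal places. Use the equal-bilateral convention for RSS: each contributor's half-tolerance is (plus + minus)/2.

Stack each dimension's contribution:
  -A: nom -16.100 → Σnom=-16.100; wc +0.140/-0.310 → slack +0.140/-0.310; half-tol=0.225, Σhalf²=0.050625
  -B: nom -42.200 → Σnom=-58.300; wc +0.332/-0.030 → slack +0.472/-0.340; half-tol=0.181, Σhalf²=0.083386
  -C: nom -3.470 → Σnom=-61.770; wc +0.060/-0.060 → slack +0.532/-0.400; half-tol=0.060, Σhalf²=0.086986
  -D: nom -11.830 → Σnom=-73.600; wc +0.460/-0.380 → slack +0.992/-0.780; half-tol=0.420, Σhalf²=0.263386
  +E: nom +28.800 → Σnom=-44.800; wc +0.430/-0.390 → slack +1.422/-1.170; half-tol=0.410, Σhalf²=0.431486
  +F: nom +37.500 → Σnom=-7.300; wc +0.250/-0.435 → slack +1.672/-1.605; half-tol=0.343, Σhalf²=0.548792
  +G: nom +17.000 → Σnom=9.700; wc +0.500/-0.390 → slack +2.172/-1.995; half-tol=0.445, Σhalf²=0.746817
  +H: nom +9.000 → Σnom=18.700; wc +0.470/-0.470 → slack +2.642/-2.465; half-tol=0.470, Σhalf²=0.967717
  +I: nom +40.450 → Σnom=59.150; wc +0.030/-0.420 → slack +2.672/-2.885; half-tol=0.225, Σhalf²=1.018342
  -J: nom -23.400 → Σnom=35.750; wc +0.326/-0.326 → slack +2.998/-3.211; half-tol=0.326, Σhalf²=1.124618
Nominal = 35.750. Worst-case = [35.750 - 3.211, 35.750 + 2.998] = [32.539, 38.748]. RSS = √1.124618 = 1.060.

nominal=35.750 wc=[32.539,38.748] rss=1.060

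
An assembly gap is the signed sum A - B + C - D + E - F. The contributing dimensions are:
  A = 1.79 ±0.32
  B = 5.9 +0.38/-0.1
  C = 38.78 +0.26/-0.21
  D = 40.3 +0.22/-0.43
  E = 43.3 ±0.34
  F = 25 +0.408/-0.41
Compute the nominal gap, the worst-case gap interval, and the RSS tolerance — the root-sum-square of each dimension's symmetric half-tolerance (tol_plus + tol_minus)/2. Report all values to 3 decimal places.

nominal=12.670 wc=[10.792,14.530] rss=0.777

Stack each dimension's contribution:
  +A: nom +1.790 → Σnom=1.790; wc +0.320/-0.320 → slack +0.320/-0.320; half-tol=0.320, Σhalf²=0.102400
  -B: nom -5.900 → Σnom=-4.110; wc +0.100/-0.380 → slack +0.420/-0.700; half-tol=0.240, Σhalf²=0.160000
  +C: nom +38.780 → Σnom=34.670; wc +0.260/-0.210 → slack +0.680/-0.910; half-tol=0.235, Σhalf²=0.215225
  -D: nom -40.300 → Σnom=-5.630; wc +0.430/-0.220 → slack +1.110/-1.130; half-tol=0.325, Σhalf²=0.320850
  +E: nom +43.300 → Σnom=37.670; wc +0.340/-0.340 → slack +1.450/-1.470; half-tol=0.340, Σhalf²=0.436450
  -F: nom -25.000 → Σnom=12.670; wc +0.410/-0.408 → slack +1.860/-1.878; half-tol=0.409, Σhalf²=0.603731
Nominal = 12.670. Worst-case = [12.670 - 1.878, 12.670 + 1.860] = [10.792, 14.530]. RSS = √0.603731 = 0.777.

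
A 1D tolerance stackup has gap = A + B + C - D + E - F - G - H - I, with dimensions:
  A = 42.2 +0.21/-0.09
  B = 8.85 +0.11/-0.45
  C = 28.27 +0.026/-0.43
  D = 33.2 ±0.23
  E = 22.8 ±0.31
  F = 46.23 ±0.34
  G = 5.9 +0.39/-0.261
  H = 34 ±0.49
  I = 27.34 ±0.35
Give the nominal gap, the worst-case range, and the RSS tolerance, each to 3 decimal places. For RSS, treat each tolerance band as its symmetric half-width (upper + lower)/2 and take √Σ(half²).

Stack each dimension's contribution:
  +A: nom +42.200 → Σnom=42.200; wc +0.210/-0.090 → slack +0.210/-0.090; half-tol=0.150, Σhalf²=0.022500
  +B: nom +8.850 → Σnom=51.050; wc +0.110/-0.450 → slack +0.320/-0.540; half-tol=0.280, Σhalf²=0.100900
  +C: nom +28.270 → Σnom=79.320; wc +0.026/-0.430 → slack +0.346/-0.970; half-tol=0.228, Σhalf²=0.152884
  -D: nom -33.200 → Σnom=46.120; wc +0.230/-0.230 → slack +0.576/-1.200; half-tol=0.230, Σhalf²=0.205784
  +E: nom +22.800 → Σnom=68.920; wc +0.310/-0.310 → slack +0.886/-1.510; half-tol=0.310, Σhalf²=0.301884
  -F: nom -46.230 → Σnom=22.690; wc +0.340/-0.340 → slack +1.226/-1.850; half-tol=0.340, Σhalf²=0.417484
  -G: nom -5.900 → Σnom=16.790; wc +0.261/-0.390 → slack +1.487/-2.240; half-tol=0.326, Σhalf²=0.523434
  -H: nom -34.000 → Σnom=-17.210; wc +0.490/-0.490 → slack +1.977/-2.730; half-tol=0.490, Σhalf²=0.763534
  -I: nom -27.340 → Σnom=-44.550; wc +0.350/-0.350 → slack +2.327/-3.080; half-tol=0.350, Σhalf²=0.886034
Nominal = -44.550. Worst-case = [-44.550 - 3.080, -44.550 + 2.327] = [-47.630, -42.223]. RSS = √0.886034 = 0.941.

nominal=-44.550 wc=[-47.630,-42.223] rss=0.941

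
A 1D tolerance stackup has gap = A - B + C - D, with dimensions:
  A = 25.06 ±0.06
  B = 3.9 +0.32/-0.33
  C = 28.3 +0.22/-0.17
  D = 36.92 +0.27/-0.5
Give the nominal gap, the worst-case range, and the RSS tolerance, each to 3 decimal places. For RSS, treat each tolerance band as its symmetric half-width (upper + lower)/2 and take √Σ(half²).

Stack each dimension's contribution:
  +A: nom +25.060 → Σnom=25.060; wc +0.060/-0.060 → slack +0.060/-0.060; half-tol=0.060, Σhalf²=0.003600
  -B: nom -3.900 → Σnom=21.160; wc +0.330/-0.320 → slack +0.390/-0.380; half-tol=0.325, Σhalf²=0.109225
  +C: nom +28.300 → Σnom=49.460; wc +0.220/-0.170 → slack +0.610/-0.550; half-tol=0.195, Σhalf²=0.147250
  -D: nom -36.920 → Σnom=12.540; wc +0.500/-0.270 → slack +1.110/-0.820; half-tol=0.385, Σhalf²=0.295475
Nominal = 12.540. Worst-case = [12.540 - 0.820, 12.540 + 1.110] = [11.720, 13.650]. RSS = √0.295475 = 0.544.

nominal=12.540 wc=[11.720,13.650] rss=0.544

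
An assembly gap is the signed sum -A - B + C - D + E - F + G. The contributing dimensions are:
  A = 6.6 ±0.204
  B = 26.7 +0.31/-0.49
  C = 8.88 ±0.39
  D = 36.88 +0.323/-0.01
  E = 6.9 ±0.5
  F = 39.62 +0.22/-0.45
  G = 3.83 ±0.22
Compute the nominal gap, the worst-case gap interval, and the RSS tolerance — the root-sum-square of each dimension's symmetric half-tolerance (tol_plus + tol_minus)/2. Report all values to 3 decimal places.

nominal=-90.190 wc=[-92.357,-87.926] rss=0.890

Stack each dimension's contribution:
  -A: nom -6.600 → Σnom=-6.600; wc +0.204/-0.204 → slack +0.204/-0.204; half-tol=0.204, Σhalf²=0.041616
  -B: nom -26.700 → Σnom=-33.300; wc +0.490/-0.310 → slack +0.694/-0.514; half-tol=0.400, Σhalf²=0.201616
  +C: nom +8.880 → Σnom=-24.420; wc +0.390/-0.390 → slack +1.084/-0.904; half-tol=0.390, Σhalf²=0.353716
  -D: nom -36.880 → Σnom=-61.300; wc +0.010/-0.323 → slack +1.094/-1.227; half-tol=0.167, Σhalf²=0.381438
  +E: nom +6.900 → Σnom=-54.400; wc +0.500/-0.500 → slack +1.594/-1.727; half-tol=0.500, Σhalf²=0.631438
  -F: nom -39.620 → Σnom=-94.020; wc +0.450/-0.220 → slack +2.044/-1.947; half-tol=0.335, Σhalf²=0.743663
  +G: nom +3.830 → Σnom=-90.190; wc +0.220/-0.220 → slack +2.264/-2.167; half-tol=0.220, Σhalf²=0.792063
Nominal = -90.190. Worst-case = [-90.190 - 2.167, -90.190 + 2.264] = [-92.357, -87.926]. RSS = √0.792063 = 0.890.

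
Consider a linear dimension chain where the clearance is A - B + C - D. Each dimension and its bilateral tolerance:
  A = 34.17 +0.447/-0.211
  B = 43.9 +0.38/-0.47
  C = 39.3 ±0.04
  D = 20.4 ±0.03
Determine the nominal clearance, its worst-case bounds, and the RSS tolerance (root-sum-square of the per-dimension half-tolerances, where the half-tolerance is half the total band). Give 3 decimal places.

Stack each dimension's contribution:
  +A: nom +34.170 → Σnom=34.170; wc +0.447/-0.211 → slack +0.447/-0.211; half-tol=0.329, Σhalf²=0.108241
  -B: nom -43.900 → Σnom=-9.730; wc +0.470/-0.380 → slack +0.917/-0.591; half-tol=0.425, Σhalf²=0.288866
  +C: nom +39.300 → Σnom=29.570; wc +0.040/-0.040 → slack +0.957/-0.631; half-tol=0.040, Σhalf²=0.290466
  -D: nom -20.400 → Σnom=9.170; wc +0.030/-0.030 → slack +0.987/-0.661; half-tol=0.030, Σhalf²=0.291366
Nominal = 9.170. Worst-case = [9.170 - 0.661, 9.170 + 0.987] = [8.509, 10.157]. RSS = √0.291366 = 0.540.

nominal=9.170 wc=[8.509,10.157] rss=0.540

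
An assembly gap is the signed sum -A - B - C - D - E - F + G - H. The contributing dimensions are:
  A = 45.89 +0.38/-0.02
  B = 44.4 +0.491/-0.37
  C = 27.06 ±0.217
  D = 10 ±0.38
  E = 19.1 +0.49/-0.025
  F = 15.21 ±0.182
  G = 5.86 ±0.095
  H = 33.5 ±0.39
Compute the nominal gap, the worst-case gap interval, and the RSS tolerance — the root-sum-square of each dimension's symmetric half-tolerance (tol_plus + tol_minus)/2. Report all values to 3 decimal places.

Stack each dimension's contribution:
  -A: nom -45.890 → Σnom=-45.890; wc +0.020/-0.380 → slack +0.020/-0.380; half-tol=0.200, Σhalf²=0.040000
  -B: nom -44.400 → Σnom=-90.290; wc +0.370/-0.491 → slack +0.390/-0.871; half-tol=0.430, Σhalf²=0.225330
  -C: nom -27.060 → Σnom=-117.350; wc +0.217/-0.217 → slack +0.607/-1.088; half-tol=0.217, Σhalf²=0.272419
  -D: nom -10.000 → Σnom=-127.350; wc +0.380/-0.380 → slack +0.987/-1.468; half-tol=0.380, Σhalf²=0.416819
  -E: nom -19.100 → Σnom=-146.450; wc +0.025/-0.490 → slack +1.012/-1.958; half-tol=0.258, Σhalf²=0.483125
  -F: nom -15.210 → Σnom=-161.660; wc +0.182/-0.182 → slack +1.194/-2.140; half-tol=0.182, Σhalf²=0.516250
  +G: nom +5.860 → Σnom=-155.800; wc +0.095/-0.095 → slack +1.289/-2.235; half-tol=0.095, Σhalf²=0.525274
  -H: nom -33.500 → Σnom=-189.300; wc +0.390/-0.390 → slack +1.679/-2.625; half-tol=0.390, Σhalf²=0.677374
Nominal = -189.300. Worst-case = [-189.300 - 2.625, -189.300 + 1.679] = [-191.925, -187.621]. RSS = √0.677374 = 0.823.

nominal=-189.300 wc=[-191.925,-187.621] rss=0.823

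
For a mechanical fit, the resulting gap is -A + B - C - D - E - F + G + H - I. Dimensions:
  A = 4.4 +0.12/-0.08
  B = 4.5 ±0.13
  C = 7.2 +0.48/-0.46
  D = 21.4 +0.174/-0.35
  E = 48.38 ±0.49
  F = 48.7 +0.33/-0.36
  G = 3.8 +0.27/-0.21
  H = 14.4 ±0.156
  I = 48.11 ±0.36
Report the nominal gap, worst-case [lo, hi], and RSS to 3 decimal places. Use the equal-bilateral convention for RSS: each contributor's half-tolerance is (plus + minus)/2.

Stack each dimension's contribution:
  -A: nom -4.400 → Σnom=-4.400; wc +0.080/-0.120 → slack +0.080/-0.120; half-tol=0.100, Σhalf²=0.010000
  +B: nom +4.500 → Σnom=0.100; wc +0.130/-0.130 → slack +0.210/-0.250; half-tol=0.130, Σhalf²=0.026900
  -C: nom -7.200 → Σnom=-7.100; wc +0.460/-0.480 → slack +0.670/-0.730; half-tol=0.470, Σhalf²=0.247800
  -D: nom -21.400 → Σnom=-28.500; wc +0.350/-0.174 → slack +1.020/-0.904; half-tol=0.262, Σhalf²=0.316444
  -E: nom -48.380 → Σnom=-76.880; wc +0.490/-0.490 → slack +1.510/-1.394; half-tol=0.490, Σhalf²=0.556544
  -F: nom -48.700 → Σnom=-125.580; wc +0.360/-0.330 → slack +1.870/-1.724; half-tol=0.345, Σhalf²=0.675569
  +G: nom +3.800 → Σnom=-121.780; wc +0.270/-0.210 → slack +2.140/-1.934; half-tol=0.240, Σhalf²=0.733169
  +H: nom +14.400 → Σnom=-107.380; wc +0.156/-0.156 → slack +2.296/-2.090; half-tol=0.156, Σhalf²=0.757505
  -I: nom -48.110 → Σnom=-155.490; wc +0.360/-0.360 → slack +2.656/-2.450; half-tol=0.360, Σhalf²=0.887105
Nominal = -155.490. Worst-case = [-155.490 - 2.450, -155.490 + 2.656] = [-157.940, -152.834]. RSS = √0.887105 = 0.942.

nominal=-155.490 wc=[-157.940,-152.834] rss=0.942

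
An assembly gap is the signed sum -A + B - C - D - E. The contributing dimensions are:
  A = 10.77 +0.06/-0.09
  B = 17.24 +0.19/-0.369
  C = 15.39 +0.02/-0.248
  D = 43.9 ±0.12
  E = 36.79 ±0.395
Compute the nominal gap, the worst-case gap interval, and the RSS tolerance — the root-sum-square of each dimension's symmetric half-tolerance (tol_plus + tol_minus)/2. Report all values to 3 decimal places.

nominal=-89.610 wc=[-90.574,-88.567] rss=0.522

Stack each dimension's contribution:
  -A: nom -10.770 → Σnom=-10.770; wc +0.090/-0.060 → slack +0.090/-0.060; half-tol=0.075, Σhalf²=0.005625
  +B: nom +17.240 → Σnom=6.470; wc +0.190/-0.369 → slack +0.280/-0.429; half-tol=0.279, Σhalf²=0.083745
  -C: nom -15.390 → Σnom=-8.920; wc +0.248/-0.020 → slack +0.528/-0.449; half-tol=0.134, Σhalf²=0.101701
  -D: nom -43.900 → Σnom=-52.820; wc +0.120/-0.120 → slack +0.648/-0.569; half-tol=0.120, Σhalf²=0.116101
  -E: nom -36.790 → Σnom=-89.610; wc +0.395/-0.395 → slack +1.043/-0.964; half-tol=0.395, Σhalf²=0.272126
Nominal = -89.610. Worst-case = [-89.610 - 0.964, -89.610 + 1.043] = [-90.574, -88.567]. RSS = √0.272126 = 0.522.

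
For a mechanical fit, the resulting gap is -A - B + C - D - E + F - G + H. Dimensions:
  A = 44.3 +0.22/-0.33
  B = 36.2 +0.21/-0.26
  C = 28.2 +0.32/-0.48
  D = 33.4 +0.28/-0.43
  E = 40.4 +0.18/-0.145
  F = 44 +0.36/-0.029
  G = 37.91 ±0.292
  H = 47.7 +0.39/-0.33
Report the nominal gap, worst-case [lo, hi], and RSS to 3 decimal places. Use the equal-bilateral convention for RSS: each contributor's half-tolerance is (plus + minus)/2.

Stack each dimension's contribution:
  -A: nom -44.300 → Σnom=-44.300; wc +0.330/-0.220 → slack +0.330/-0.220; half-tol=0.275, Σhalf²=0.075625
  -B: nom -36.200 → Σnom=-80.500; wc +0.260/-0.210 → slack +0.590/-0.430; half-tol=0.235, Σhalf²=0.130850
  +C: nom +28.200 → Σnom=-52.300; wc +0.320/-0.480 → slack +0.910/-0.910; half-tol=0.400, Σhalf²=0.290850
  -D: nom -33.400 → Σnom=-85.700; wc +0.430/-0.280 → slack +1.340/-1.190; half-tol=0.355, Σhalf²=0.416875
  -E: nom -40.400 → Σnom=-126.100; wc +0.145/-0.180 → slack +1.485/-1.370; half-tol=0.162, Σhalf²=0.443281
  +F: nom +44.000 → Σnom=-82.100; wc +0.360/-0.029 → slack +1.845/-1.399; half-tol=0.195, Σhalf²=0.481112
  -G: nom -37.910 → Σnom=-120.010; wc +0.292/-0.292 → slack +2.137/-1.691; half-tol=0.292, Σhalf²=0.566376
  +H: nom +47.700 → Σnom=-72.310; wc +0.390/-0.330 → slack +2.527/-2.021; half-tol=0.360, Σhalf²=0.695976
Nominal = -72.310. Worst-case = [-72.310 - 2.021, -72.310 + 2.527] = [-74.331, -69.783]. RSS = √0.695976 = 0.834.

nominal=-72.310 wc=[-74.331,-69.783] rss=0.834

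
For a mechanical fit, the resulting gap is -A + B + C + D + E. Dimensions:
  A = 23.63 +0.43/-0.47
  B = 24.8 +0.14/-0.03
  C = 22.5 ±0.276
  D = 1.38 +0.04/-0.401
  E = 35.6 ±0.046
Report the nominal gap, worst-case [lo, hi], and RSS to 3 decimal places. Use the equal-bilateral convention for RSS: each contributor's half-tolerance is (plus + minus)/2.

nominal=60.650 wc=[59.467,61.622] rss=0.580

Stack each dimension's contribution:
  -A: nom -23.630 → Σnom=-23.630; wc +0.470/-0.430 → slack +0.470/-0.430; half-tol=0.450, Σhalf²=0.202500
  +B: nom +24.800 → Σnom=1.170; wc +0.140/-0.030 → slack +0.610/-0.460; half-tol=0.085, Σhalf²=0.209725
  +C: nom +22.500 → Σnom=23.670; wc +0.276/-0.276 → slack +0.886/-0.736; half-tol=0.276, Σhalf²=0.285901
  +D: nom +1.380 → Σnom=25.050; wc +0.040/-0.401 → slack +0.926/-1.137; half-tol=0.221, Σhalf²=0.334521
  +E: nom +35.600 → Σnom=60.650; wc +0.046/-0.046 → slack +0.972/-1.183; half-tol=0.046, Σhalf²=0.336637
Nominal = 60.650. Worst-case = [60.650 - 1.183, 60.650 + 0.972] = [59.467, 61.622]. RSS = √0.336637 = 0.580.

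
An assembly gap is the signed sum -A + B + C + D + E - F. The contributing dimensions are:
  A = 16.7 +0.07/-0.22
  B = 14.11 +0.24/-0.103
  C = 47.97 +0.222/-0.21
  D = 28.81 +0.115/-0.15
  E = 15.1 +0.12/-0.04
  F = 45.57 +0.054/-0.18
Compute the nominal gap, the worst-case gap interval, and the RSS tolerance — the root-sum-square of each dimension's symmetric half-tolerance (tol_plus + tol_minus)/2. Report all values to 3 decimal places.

Stack each dimension's contribution:
  -A: nom -16.700 → Σnom=-16.700; wc +0.220/-0.070 → slack +0.220/-0.070; half-tol=0.145, Σhalf²=0.021025
  +B: nom +14.110 → Σnom=-2.590; wc +0.240/-0.103 → slack +0.460/-0.173; half-tol=0.171, Σhalf²=0.050437
  +C: nom +47.970 → Σnom=45.380; wc +0.222/-0.210 → slack +0.682/-0.383; half-tol=0.216, Σhalf²=0.097093
  +D: nom +28.810 → Σnom=74.190; wc +0.115/-0.150 → slack +0.797/-0.533; half-tol=0.133, Σhalf²=0.114649
  +E: nom +15.100 → Σnom=89.290; wc +0.120/-0.040 → slack +0.917/-0.573; half-tol=0.080, Σhalf²=0.121049
  -F: nom -45.570 → Σnom=43.720; wc +0.180/-0.054 → slack +1.097/-0.627; half-tol=0.117, Σhalf²=0.134738
Nominal = 43.720. Worst-case = [43.720 - 0.627, 43.720 + 1.097] = [43.093, 44.817]. RSS = √0.134738 = 0.367.

nominal=43.720 wc=[43.093,44.817] rss=0.367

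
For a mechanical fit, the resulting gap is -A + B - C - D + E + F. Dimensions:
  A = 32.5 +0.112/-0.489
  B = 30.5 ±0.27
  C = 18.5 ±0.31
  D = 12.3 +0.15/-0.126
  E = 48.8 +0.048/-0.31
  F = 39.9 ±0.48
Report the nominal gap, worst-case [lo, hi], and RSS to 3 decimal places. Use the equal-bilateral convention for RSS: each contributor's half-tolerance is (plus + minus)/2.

nominal=55.900 wc=[54.268,57.623] rss=0.735

Stack each dimension's contribution:
  -A: nom -32.500 → Σnom=-32.500; wc +0.489/-0.112 → slack +0.489/-0.112; half-tol=0.300, Σhalf²=0.090300
  +B: nom +30.500 → Σnom=-2.000; wc +0.270/-0.270 → slack +0.759/-0.382; half-tol=0.270, Σhalf²=0.163200
  -C: nom -18.500 → Σnom=-20.500; wc +0.310/-0.310 → slack +1.069/-0.692; half-tol=0.310, Σhalf²=0.259300
  -D: nom -12.300 → Σnom=-32.800; wc +0.126/-0.150 → slack +1.195/-0.842; half-tol=0.138, Σhalf²=0.278344
  +E: nom +48.800 → Σnom=16.000; wc +0.048/-0.310 → slack +1.243/-1.152; half-tol=0.179, Σhalf²=0.310385
  +F: nom +39.900 → Σnom=55.900; wc +0.480/-0.480 → slack +1.723/-1.632; half-tol=0.480, Σhalf²=0.540785
Nominal = 55.900. Worst-case = [55.900 - 1.632, 55.900 + 1.723] = [54.268, 57.623]. RSS = √0.540785 = 0.735.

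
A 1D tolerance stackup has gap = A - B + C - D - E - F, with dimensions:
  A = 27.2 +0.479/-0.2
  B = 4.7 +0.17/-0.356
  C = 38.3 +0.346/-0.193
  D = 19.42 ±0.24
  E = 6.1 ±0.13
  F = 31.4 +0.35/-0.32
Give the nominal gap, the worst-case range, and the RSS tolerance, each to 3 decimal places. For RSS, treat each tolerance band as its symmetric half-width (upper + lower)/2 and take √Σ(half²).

nominal=3.880 wc=[2.597,5.751] rss=0.666

Stack each dimension's contribution:
  +A: nom +27.200 → Σnom=27.200; wc +0.479/-0.200 → slack +0.479/-0.200; half-tol=0.340, Σhalf²=0.115260
  -B: nom -4.700 → Σnom=22.500; wc +0.356/-0.170 → slack +0.835/-0.370; half-tol=0.263, Σhalf²=0.184429
  +C: nom +38.300 → Σnom=60.800; wc +0.346/-0.193 → slack +1.181/-0.563; half-tol=0.269, Σhalf²=0.257059
  -D: nom -19.420 → Σnom=41.380; wc +0.240/-0.240 → slack +1.421/-0.803; half-tol=0.240, Σhalf²=0.314659
  -E: nom -6.100 → Σnom=35.280; wc +0.130/-0.130 → slack +1.551/-0.933; half-tol=0.130, Σhalf²=0.331560
  -F: nom -31.400 → Σnom=3.880; wc +0.320/-0.350 → slack +1.871/-1.283; half-tol=0.335, Σhalf²=0.443784
Nominal = 3.880. Worst-case = [3.880 - 1.283, 3.880 + 1.871] = [2.597, 5.751]. RSS = √0.443784 = 0.666.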